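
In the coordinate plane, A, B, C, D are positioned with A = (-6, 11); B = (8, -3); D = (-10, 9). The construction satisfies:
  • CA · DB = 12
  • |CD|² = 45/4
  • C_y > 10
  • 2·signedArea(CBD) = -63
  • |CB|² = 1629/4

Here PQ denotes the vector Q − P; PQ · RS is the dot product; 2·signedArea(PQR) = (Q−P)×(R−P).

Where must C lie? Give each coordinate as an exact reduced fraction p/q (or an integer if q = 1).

1. C_x = -7  [CA · DB = 12 ∩ 2·signedArea(CBD) = -63]
2. C_y = 21/2  [CA · DB = 12 ∩ 2·signedArea(CBD) = -63]
   → C = (-7, 21/2)

C = (-7, 21/2)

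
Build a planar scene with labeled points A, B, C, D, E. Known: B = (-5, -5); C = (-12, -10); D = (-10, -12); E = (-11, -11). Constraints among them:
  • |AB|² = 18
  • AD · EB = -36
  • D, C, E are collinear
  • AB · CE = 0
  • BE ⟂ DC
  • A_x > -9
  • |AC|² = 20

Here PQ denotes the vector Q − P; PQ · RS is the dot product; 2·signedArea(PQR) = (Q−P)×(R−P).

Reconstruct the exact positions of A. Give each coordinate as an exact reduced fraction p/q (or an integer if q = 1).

1. A_x = -8  [AB · CE = 0 ∩ AD · EB = -36]
2. A_y = -8  [AB · CE = 0 ∩ AD · EB = -36]
   → A = (-8, -8)

A = (-8, -8)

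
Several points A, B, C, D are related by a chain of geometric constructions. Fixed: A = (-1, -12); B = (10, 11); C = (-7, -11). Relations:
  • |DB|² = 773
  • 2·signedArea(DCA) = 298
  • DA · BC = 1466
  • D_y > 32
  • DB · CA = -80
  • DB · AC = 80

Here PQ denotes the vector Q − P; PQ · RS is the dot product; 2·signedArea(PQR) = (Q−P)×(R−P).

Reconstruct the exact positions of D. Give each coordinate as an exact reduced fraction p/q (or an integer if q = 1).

1. D_x = 27  [DA · BC = 1466 ∩ DB · CA = -80]
2. D_y = 33  [DA · BC = 1466 ∩ DB · CA = -80]
   → D = (27, 33)

D = (27, 33)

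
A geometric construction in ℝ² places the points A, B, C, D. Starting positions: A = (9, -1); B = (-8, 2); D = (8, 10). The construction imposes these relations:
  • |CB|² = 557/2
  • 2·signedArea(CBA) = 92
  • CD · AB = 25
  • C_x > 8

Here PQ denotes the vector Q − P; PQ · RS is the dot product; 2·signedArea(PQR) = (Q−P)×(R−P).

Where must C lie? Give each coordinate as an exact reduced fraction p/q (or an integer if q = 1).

C = (17/2, 9/2)

1. C_x = 17/2  [2·signedArea(CBA) = 92 ∩ CD · AB = 25]
2. C_y = 9/2  [2·signedArea(CBA) = 92 ∩ CD · AB = 25]
   → C = (17/2, 9/2)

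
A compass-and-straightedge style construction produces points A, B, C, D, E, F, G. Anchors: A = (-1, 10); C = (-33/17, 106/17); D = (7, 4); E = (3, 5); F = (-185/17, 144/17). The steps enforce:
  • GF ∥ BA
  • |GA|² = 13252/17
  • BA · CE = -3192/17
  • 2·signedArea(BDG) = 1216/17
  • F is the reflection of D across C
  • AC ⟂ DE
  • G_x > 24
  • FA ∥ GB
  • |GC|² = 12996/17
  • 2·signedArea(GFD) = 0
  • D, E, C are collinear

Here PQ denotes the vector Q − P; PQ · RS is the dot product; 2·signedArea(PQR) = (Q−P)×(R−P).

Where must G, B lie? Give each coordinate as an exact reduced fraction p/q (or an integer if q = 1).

1. G_x = 423/17  [line 76/17·x + 304/17·y + -1748/17 = 0 ∩ |GA|² = 13252/17]
2. G_y = -8/17  [line 76/17·x + 304/17·y + -1748/17 = 0 ∩ |GA|² = 13252/17]
   → G = (423/17, -8/17)
3. B_x = 591/17  [GF ∥ BA ∩ FA ∥ GB]
4. B_y = 18/17  [GF ∥ BA ∩ FA ∥ GB]
   → B = (591/17, 18/17)

B = (591/17, 18/17)
G = (423/17, -8/17)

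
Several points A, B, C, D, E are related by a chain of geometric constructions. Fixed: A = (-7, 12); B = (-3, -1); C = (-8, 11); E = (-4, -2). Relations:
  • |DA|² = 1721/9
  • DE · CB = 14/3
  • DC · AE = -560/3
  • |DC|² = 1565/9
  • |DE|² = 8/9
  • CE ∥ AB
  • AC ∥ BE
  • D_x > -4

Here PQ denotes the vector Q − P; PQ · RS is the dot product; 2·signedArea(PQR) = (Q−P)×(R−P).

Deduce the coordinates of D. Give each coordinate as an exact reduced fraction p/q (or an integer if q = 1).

1. D_x = -10/3  [DE · CB = 14/3 ∩ DC · AE = -560/3]
2. D_y = -4/3  [DE · CB = 14/3 ∩ DC · AE = -560/3]
   → D = (-10/3, -4/3)

D = (-10/3, -4/3)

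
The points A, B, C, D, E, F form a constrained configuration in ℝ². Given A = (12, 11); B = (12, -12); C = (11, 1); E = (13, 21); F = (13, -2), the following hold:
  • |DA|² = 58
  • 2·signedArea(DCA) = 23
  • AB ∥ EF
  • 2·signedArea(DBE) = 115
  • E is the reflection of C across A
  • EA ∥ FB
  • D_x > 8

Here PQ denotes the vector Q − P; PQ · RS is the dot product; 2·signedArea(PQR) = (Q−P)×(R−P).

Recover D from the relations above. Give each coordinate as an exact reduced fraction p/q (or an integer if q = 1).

1. D_x = 9  [2·signedArea(DBE) = 115 ∩ 2·signedArea(DCA) = 23]
2. D_y = 4  [2·signedArea(DBE) = 115 ∩ 2·signedArea(DCA) = 23]
   → D = (9, 4)

D = (9, 4)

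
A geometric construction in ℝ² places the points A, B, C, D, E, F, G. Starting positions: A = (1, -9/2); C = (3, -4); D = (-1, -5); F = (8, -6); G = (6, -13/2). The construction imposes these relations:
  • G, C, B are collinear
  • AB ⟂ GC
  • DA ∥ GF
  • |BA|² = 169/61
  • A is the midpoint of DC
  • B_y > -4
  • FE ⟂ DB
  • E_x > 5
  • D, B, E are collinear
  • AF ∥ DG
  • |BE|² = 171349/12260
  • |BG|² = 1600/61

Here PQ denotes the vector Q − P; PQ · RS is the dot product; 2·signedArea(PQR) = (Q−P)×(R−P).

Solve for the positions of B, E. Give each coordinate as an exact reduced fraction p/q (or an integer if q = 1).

B = (126/61, -393/122)
E = (990761/186965, -251492/186965)

1. B_x = 126/61  [G, C, B are collinear ∩ AB ⟂ GC]
2. B_y = -393/122  [G, C, B are collinear ∩ AB ⟂ GC]
   → B = (126/61, -393/122)
3. E_x = 990761/186965  [D, B, E are collinear ∩ FE ⟂ DB]
4. E_y = -251492/186965  [D, B, E are collinear ∩ FE ⟂ DB]
   → E = (990761/186965, -251492/186965)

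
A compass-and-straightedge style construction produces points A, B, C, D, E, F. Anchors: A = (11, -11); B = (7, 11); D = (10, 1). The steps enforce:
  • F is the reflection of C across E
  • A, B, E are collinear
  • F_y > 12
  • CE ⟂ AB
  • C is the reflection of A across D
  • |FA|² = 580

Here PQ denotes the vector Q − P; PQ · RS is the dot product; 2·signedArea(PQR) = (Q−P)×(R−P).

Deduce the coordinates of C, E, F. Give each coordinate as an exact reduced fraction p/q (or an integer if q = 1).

C = (9, 13)
E = (839/125, 1573/125)
F = (553/125, 1521/125)

1. C_x = 9  [C is the reflection of A across D]
2. C_y = 13  [C is the reflection of A across D]
   → C = (9, 13)
3. E_x = 839/125  [A, B, E are collinear ∩ CE ⟂ AB]
4. E_y = 1573/125  [A, B, E are collinear ∩ CE ⟂ AB]
   → E = (839/125, 1573/125)
5. F_x = 553/125  [F is the reflection of C across E]
6. F_y = 1521/125  [F is the reflection of C across E]
   → F = (553/125, 1521/125)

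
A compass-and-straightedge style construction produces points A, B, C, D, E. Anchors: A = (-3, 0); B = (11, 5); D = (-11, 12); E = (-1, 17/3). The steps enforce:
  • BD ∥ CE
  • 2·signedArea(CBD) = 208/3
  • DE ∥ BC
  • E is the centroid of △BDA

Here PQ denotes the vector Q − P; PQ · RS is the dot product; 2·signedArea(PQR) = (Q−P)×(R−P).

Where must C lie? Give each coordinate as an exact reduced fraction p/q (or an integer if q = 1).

C = (21, -4/3)

1. C_x = 21  [BD ∥ CE ∩ DE ∥ BC]
2. C_y = -4/3  [BD ∥ CE ∩ DE ∥ BC]
   → C = (21, -4/3)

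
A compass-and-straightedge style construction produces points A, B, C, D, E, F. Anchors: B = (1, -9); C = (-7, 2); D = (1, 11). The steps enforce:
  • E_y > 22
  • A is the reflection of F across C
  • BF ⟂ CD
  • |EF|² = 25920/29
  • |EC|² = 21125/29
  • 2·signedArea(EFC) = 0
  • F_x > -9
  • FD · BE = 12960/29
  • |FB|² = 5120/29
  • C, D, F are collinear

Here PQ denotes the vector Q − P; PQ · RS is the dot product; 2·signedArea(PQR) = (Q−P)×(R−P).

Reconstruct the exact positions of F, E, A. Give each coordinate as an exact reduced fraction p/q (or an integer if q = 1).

1. F_x = -259/29  [C, D, F are collinear ∩ BF ⟂ CD]
2. F_y = -5/29  [C, D, F are collinear ∩ BF ⟂ CD]
   → F = (-259/29, -5/29)
3. E_x = 317/29  [2·signedArea(EFC) = 0 ∩ FD · BE = 12960/29]
4. E_y = 643/29  [2·signedArea(EFC) = 0 ∩ FD · BE = 12960/29]
   → E = (317/29, 643/29)
5. A_x = -147/29  [A is the reflection of F across C]
6. A_y = 121/29  [A is the reflection of F across C]
   → A = (-147/29, 121/29)

A = (-147/29, 121/29)
E = (317/29, 643/29)
F = (-259/29, -5/29)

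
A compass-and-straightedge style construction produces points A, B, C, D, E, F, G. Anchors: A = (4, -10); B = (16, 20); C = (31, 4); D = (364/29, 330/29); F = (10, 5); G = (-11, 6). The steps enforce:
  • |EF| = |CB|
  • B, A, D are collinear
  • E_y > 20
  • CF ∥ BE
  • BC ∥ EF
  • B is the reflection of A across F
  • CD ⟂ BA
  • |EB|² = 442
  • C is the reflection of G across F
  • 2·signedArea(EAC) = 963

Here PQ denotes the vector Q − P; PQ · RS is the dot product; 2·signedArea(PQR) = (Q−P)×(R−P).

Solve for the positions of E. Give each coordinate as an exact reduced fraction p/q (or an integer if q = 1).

E = (-5, 21)

1. E_x = -5  [BC ∥ EF ∩ CF ∥ BE]
2. E_y = 21  [BC ∥ EF ∩ CF ∥ BE]
   → E = (-5, 21)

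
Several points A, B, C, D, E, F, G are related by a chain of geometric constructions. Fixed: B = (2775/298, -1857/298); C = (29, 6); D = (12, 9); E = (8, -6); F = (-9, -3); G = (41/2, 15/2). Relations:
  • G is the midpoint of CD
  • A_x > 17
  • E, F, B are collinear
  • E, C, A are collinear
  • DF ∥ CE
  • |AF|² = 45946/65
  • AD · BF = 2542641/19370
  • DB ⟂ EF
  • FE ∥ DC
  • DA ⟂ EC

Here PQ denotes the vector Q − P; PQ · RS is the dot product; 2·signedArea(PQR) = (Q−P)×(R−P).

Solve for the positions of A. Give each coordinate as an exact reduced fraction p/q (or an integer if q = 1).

A = (1136/65, -38/65)

1. A_x = 1136/65  [E, C, A are collinear ∩ DA ⟂ EC]
2. A_y = -38/65  [E, C, A are collinear ∩ DA ⟂ EC]
   → A = (1136/65, -38/65)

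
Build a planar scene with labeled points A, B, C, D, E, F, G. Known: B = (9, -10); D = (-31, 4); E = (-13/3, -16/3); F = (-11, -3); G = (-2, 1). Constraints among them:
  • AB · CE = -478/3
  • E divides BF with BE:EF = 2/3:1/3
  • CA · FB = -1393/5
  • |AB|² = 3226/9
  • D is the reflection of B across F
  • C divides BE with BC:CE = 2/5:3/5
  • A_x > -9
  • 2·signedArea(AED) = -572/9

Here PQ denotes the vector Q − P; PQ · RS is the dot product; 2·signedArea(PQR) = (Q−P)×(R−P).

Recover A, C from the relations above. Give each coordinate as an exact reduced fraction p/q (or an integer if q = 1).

A = (-8, -5/3)
C = (11/3, -122/15)

1. C_x = 11/3  [C divides BE with BC:CE = 2/5:3/5]
2. C_y = -122/15  [C divides BE with BC:CE = 2/5:3/5]
   → C = (11/3, -122/15)
3. A_x = -8  [AB · CE = -478/3 ∩ 2·signedArea(AED) = -572/9]
4. A_y = -5/3  [AB · CE = -478/3 ∩ 2·signedArea(AED) = -572/9]
   → A = (-8, -5/3)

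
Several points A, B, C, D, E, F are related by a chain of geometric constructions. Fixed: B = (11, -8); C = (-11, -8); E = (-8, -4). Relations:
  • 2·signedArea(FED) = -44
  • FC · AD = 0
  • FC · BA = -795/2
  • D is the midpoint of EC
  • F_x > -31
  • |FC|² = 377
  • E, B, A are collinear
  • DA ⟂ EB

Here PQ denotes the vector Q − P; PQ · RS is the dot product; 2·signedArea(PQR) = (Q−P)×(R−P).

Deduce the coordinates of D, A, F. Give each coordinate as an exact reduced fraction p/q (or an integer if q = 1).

1. D_x = -19/2  [D is the midpoint of EC]
2. D_y = -6  [D is the midpoint of EC]
   → D = (-19/2, -6)
3. A_x = -6811/754  [E, B, A are collinear ∩ DA ⟂ EB]
4. A_y = -1426/377  [E, B, A are collinear ∩ DA ⟂ EB]
   → A = (-6811/754, -1426/377)
5. F_x = -30  [FC · AD = 0 ∩ 2·signedArea(FED) = -44]
6. F_y = -4  [FC · AD = 0 ∩ 2·signedArea(FED) = -44]
   → F = (-30, -4)

A = (-6811/754, -1426/377)
D = (-19/2, -6)
F = (-30, -4)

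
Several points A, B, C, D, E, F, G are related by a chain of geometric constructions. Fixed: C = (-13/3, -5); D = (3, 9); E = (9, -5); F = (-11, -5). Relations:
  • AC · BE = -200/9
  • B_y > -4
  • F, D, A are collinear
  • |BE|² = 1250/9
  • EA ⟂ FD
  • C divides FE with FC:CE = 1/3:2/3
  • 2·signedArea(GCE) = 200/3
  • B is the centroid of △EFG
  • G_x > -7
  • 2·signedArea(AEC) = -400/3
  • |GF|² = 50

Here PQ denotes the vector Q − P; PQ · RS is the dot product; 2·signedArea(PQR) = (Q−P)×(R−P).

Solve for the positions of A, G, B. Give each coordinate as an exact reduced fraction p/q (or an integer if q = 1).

1. A_x = -1  [F, D, A are collinear ∩ EA ⟂ FD]
2. A_y = 5  [F, D, A are collinear ∩ EA ⟂ FD]
   → A = (-1, 5)
3. G_y = 0  [2·signedArea(GCE) = 200/3]
4. G_x = -6  [|GF|² = 50]
   → G = (-6, 0)
5. B_x = -8/3  [B is the centroid of △EFG]
6. B_y = -10/3  [B is the centroid of △EFG]
   → B = (-8/3, -10/3)

A = (-1, 5)
B = (-8/3, -10/3)
G = (-6, 0)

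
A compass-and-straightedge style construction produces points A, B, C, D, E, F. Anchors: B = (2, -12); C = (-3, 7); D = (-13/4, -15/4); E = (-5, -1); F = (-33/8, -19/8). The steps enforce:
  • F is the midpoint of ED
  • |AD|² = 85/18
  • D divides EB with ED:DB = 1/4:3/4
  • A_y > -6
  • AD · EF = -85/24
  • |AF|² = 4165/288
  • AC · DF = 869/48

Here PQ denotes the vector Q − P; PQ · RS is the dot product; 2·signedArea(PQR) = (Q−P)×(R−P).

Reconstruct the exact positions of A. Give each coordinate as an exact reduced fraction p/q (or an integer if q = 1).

A = (-25/12, -67/12)

1. A_x = -25/12  [line -7/8·x + 11/8·y + 281/48 = 0 ∩ |AD|² = 85/18]
2. A_y = -67/12  [line -7/8·x + 11/8·y + 281/48 = 0 ∩ |AD|² = 85/18]
   → A = (-25/12, -67/12)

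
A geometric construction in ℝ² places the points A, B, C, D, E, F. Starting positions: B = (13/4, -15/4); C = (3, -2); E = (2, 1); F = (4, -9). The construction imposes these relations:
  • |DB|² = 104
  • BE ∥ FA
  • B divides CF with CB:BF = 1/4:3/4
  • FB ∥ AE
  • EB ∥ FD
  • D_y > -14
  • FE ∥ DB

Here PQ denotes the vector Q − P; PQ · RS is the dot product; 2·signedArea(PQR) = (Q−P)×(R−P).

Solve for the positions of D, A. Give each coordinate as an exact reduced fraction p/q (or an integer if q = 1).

1. D_x = 21/4  [FE ∥ DB ∩ EB ∥ FD]
2. D_y = -55/4  [FE ∥ DB ∩ EB ∥ FD]
   → D = (21/4, -55/4)
3. A_x = 11/4  [FB ∥ AE ∩ BE ∥ FA]
4. A_y = -17/4  [FB ∥ AE ∩ BE ∥ FA]
   → A = (11/4, -17/4)

A = (11/4, -17/4)
D = (21/4, -55/4)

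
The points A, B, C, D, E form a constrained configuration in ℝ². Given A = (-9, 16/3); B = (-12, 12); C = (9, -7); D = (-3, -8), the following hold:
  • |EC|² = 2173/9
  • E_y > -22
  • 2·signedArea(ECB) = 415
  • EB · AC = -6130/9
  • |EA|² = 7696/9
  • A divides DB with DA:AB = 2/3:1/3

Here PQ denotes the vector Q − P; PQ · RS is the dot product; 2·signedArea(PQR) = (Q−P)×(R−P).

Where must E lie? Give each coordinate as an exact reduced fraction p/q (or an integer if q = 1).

E = (3, -64/3)

1. E_x = 3  [2·signedArea(ECB) = 415 ∩ EB · AC = -6130/9]
2. E_y = -64/3  [2·signedArea(ECB) = 415 ∩ EB · AC = -6130/9]
   → E = (3, -64/3)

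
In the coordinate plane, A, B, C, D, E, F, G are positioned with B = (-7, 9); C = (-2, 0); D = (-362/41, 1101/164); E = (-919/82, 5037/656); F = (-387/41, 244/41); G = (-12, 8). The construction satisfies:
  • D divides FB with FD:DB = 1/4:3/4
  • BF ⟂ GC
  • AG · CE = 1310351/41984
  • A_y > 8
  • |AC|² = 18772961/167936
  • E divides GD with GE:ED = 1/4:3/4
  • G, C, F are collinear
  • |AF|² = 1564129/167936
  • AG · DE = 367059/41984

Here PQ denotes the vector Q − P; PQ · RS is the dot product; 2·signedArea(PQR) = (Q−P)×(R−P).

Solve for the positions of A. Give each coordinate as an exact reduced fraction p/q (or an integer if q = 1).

1. A_x = -2641/328  [AG · DE = 367059/41984 ∩ AG · CE = 1310351/41984]
2. A_y = 22749/2624  [AG · DE = 367059/41984 ∩ AG · CE = 1310351/41984]
   → A = (-2641/328, 22749/2624)

A = (-2641/328, 22749/2624)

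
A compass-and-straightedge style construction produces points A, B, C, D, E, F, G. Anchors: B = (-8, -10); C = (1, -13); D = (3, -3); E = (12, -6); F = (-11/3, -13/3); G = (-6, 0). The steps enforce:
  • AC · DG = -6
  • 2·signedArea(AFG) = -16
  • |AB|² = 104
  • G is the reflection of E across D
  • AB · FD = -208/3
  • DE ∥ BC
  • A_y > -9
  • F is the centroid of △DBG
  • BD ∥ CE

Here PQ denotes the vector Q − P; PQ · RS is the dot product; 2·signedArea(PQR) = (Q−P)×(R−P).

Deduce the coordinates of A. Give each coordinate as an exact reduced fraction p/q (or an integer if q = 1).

A = (2, -8)

1. A_x = 2  [AB · FD = -208/3 ∩ 2·signedArea(AFG) = -16]
2. A_y = -8  [AB · FD = -208/3 ∩ 2·signedArea(AFG) = -16]
   → A = (2, -8)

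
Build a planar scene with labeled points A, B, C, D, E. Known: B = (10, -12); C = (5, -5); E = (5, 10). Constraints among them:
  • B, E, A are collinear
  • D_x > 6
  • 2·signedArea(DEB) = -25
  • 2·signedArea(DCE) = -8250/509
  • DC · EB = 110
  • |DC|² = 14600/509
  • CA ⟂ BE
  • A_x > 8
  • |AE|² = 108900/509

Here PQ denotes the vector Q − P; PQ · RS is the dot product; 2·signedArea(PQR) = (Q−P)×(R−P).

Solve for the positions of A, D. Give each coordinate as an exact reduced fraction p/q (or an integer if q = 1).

1. A_x = 4195/509  [B, E, A are collinear ∩ CA ⟂ BE]
2. A_y = -2170/509  [B, E, A are collinear ∩ CA ⟂ BE]
   → A = (4195/509, -2170/509)
3. D_x = 3095/509  [2·signedArea(DEB) = -25 ∩ DC · EB = 110]
4. D_y = 125/509  [2·signedArea(DEB) = -25 ∩ DC · EB = 110]
   → D = (3095/509, 125/509)

A = (4195/509, -2170/509)
D = (3095/509, 125/509)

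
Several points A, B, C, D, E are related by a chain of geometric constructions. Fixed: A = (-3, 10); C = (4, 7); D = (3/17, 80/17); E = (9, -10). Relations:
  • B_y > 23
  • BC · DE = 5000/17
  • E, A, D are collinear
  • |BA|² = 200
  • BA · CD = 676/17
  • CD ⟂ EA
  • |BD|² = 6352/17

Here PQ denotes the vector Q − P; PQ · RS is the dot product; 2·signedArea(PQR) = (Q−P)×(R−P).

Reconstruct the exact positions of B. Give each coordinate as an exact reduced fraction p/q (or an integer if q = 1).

B = (-1, 24)

1. B_x = -1  [BC · DE = 5000/17 ∩ BA · CD = 676/17]
2. B_y = 24  [BC · DE = 5000/17 ∩ BA · CD = 676/17]
   → B = (-1, 24)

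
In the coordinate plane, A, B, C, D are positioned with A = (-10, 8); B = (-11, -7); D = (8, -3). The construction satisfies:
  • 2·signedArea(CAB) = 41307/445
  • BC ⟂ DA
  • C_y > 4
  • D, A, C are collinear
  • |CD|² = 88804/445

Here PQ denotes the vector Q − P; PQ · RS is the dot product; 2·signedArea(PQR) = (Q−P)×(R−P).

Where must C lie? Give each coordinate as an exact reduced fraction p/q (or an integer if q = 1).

C = (-1804/445, 1943/445)

1. C_x = -1804/445  [D, A, C are collinear ∩ BC ⟂ DA]
2. C_y = 1943/445  [D, A, C are collinear ∩ BC ⟂ DA]
   → C = (-1804/445, 1943/445)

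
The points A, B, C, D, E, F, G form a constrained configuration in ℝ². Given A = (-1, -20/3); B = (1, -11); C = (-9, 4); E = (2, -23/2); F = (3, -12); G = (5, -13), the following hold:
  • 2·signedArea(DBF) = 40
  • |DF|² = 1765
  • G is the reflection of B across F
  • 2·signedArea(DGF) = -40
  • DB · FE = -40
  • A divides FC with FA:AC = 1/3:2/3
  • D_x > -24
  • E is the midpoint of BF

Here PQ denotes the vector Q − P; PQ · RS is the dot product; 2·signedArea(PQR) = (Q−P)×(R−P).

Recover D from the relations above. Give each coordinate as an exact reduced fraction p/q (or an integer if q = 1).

D = (-23, 21)

1. D_x = -23  [2·signedArea(DGF) = -40 ∩ DB · FE = -40]
2. D_y = 21  [2·signedArea(DGF) = -40 ∩ DB · FE = -40]
   → D = (-23, 21)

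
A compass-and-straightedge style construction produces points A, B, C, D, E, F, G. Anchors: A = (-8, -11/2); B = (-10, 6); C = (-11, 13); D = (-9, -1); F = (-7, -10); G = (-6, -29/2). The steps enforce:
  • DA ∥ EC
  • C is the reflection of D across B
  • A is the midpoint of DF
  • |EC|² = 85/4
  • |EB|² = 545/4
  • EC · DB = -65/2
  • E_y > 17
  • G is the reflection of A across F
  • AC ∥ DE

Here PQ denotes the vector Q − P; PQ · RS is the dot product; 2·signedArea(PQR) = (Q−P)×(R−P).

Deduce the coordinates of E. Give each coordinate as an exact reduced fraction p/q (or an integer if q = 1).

E = (-12, 35/2)

1. E_x = -12  [DA ∥ EC ∩ AC ∥ DE]
2. E_y = 35/2  [DA ∥ EC ∩ AC ∥ DE]
   → E = (-12, 35/2)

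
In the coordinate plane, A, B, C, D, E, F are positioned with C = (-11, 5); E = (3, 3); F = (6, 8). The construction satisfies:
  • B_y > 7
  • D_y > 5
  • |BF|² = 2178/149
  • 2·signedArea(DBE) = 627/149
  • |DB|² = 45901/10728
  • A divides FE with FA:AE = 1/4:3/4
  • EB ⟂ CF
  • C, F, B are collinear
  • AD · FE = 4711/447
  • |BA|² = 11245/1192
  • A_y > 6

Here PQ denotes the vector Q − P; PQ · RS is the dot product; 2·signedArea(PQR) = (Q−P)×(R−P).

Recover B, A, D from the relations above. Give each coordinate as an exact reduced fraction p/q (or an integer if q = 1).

A = (21/4, 27/4)
B = (333/149, 1093/149)
D = (2083/596, 10183/1788)

1. B_x = 333/149  [C, F, B are collinear ∩ EB ⟂ CF]
2. B_y = 1093/149  [C, F, B are collinear ∩ EB ⟂ CF]
   → B = (333/149, 1093/149)
3. A_x = 21/4  [A divides FE with FA:AE = 1/4:3/4]
4. A_y = 27/4  [A divides FE with FA:AE = 1/4:3/4]
   → A = (21/4, 27/4)
5. D_x = 2083/596  [2·signedArea(DBE) = 627/149 ∩ AD · FE = 4711/447]
6. D_y = 10183/1788  [2·signedArea(DBE) = 627/149 ∩ AD · FE = 4711/447]
   → D = (2083/596, 10183/1788)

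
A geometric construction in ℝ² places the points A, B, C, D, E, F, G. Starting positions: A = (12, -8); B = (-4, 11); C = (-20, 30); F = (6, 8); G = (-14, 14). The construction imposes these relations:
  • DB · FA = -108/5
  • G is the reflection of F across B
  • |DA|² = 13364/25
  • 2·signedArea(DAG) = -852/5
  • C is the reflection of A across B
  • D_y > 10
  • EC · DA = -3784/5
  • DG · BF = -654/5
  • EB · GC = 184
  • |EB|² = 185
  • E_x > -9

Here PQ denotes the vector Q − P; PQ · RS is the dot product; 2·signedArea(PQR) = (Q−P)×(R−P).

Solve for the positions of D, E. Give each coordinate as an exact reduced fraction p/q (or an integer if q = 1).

1. D_x = -2  [DB · FA = -108/5 ∩ 2·signedArea(DAG) = -852/5]
2. D_y = 52/5  [DB · FA = -108/5 ∩ 2·signedArea(DAG) = -852/5]
   → D = (-2, 52/5)
3. E_x = -8  [EC · DA = -3784/5 ∩ EB · GC = 184]
4. E_y = -2  [EC · DA = -3784/5 ∩ EB · GC = 184]
   → E = (-8, -2)

D = (-2, 52/5)
E = (-8, -2)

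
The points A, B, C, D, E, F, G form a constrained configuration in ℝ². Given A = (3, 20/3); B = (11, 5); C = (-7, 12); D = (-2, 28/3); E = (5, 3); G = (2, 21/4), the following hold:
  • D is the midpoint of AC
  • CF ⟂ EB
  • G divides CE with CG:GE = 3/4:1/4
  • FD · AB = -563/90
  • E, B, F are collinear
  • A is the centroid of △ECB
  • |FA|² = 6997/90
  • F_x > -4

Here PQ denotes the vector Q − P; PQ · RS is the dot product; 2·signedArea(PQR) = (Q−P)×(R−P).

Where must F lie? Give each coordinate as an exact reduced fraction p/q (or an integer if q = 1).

1. F_x = -31/10  [E, B, F are collinear ∩ CF ⟂ EB]
2. F_y = 3/10  [E, B, F are collinear ∩ CF ⟂ EB]
   → F = (-31/10, 3/10)

F = (-31/10, 3/10)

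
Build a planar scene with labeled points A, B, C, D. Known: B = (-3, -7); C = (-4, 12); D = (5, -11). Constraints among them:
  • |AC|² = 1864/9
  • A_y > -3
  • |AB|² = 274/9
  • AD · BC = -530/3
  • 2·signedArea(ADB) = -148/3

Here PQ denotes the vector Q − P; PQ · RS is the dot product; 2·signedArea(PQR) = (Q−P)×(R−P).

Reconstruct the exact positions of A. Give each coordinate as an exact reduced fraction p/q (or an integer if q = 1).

A = (-2/3, -2)

1. A_x = -2/3  [2·signedArea(ADB) = -148/3 ∩ AD · BC = -530/3]
2. A_y = -2  [2·signedArea(ADB) = -148/3 ∩ AD · BC = -530/3]
   → A = (-2/3, -2)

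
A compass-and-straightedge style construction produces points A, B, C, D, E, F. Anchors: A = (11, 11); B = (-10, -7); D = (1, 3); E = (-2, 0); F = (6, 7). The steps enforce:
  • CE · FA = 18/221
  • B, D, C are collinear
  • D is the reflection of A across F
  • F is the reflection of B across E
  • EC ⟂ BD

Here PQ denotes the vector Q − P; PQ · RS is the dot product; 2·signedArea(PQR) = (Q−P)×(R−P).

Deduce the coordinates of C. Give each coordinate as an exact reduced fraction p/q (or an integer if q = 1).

1. C_x = -472/221  [B, D, C are collinear ∩ EC ⟂ BD]
2. C_y = 33/221  [B, D, C are collinear ∩ EC ⟂ BD]
   → C = (-472/221, 33/221)

C = (-472/221, 33/221)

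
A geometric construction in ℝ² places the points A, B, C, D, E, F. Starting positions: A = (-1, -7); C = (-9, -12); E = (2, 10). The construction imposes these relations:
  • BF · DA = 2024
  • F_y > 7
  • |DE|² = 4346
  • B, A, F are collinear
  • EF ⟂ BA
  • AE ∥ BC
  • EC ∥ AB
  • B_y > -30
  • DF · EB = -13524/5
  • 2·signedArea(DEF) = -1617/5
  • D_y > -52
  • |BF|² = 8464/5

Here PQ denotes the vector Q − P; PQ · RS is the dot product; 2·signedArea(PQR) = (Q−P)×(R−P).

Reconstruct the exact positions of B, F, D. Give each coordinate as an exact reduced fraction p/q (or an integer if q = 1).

1. B_x = -12  [AE ∥ BC ∩ EC ∥ AB]
2. B_y = -29  [AE ∥ BC ∩ EC ∥ AB]
   → B = (-12, -29)
3. F_x = 32/5  [B, A, F are collinear ∩ EF ⟂ BA]
4. F_y = 39/5  [B, A, F are collinear ∩ EF ⟂ BA]
   → F = (32/5, 39/5)
5. D_x = -23  [DF · EB = -13524/5 ∩ BF · DA = 2024]
6. D_y = -51  [DF · EB = -13524/5 ∩ BF · DA = 2024]
   → D = (-23, -51)

B = (-12, -29)
D = (-23, -51)
F = (32/5, 39/5)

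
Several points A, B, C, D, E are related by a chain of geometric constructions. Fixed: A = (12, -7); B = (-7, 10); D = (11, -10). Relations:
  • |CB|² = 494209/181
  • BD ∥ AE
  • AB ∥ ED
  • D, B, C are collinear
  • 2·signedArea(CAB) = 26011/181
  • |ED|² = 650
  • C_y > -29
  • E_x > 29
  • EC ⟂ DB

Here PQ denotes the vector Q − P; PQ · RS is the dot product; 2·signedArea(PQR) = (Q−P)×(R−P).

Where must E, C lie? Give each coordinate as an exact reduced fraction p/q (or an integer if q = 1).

1. E_x = 30  [AB ∥ ED ∩ BD ∥ AE]
2. E_y = -27  [AB ∥ ED ∩ BD ∥ AE]
   → E = (30, -27)
3. C_x = 5060/181  [D, B, C are collinear ∩ EC ⟂ DB]
4. C_y = -5220/181  [D, B, C are collinear ∩ EC ⟂ DB]
   → C = (5060/181, -5220/181)

C = (5060/181, -5220/181)
E = (30, -27)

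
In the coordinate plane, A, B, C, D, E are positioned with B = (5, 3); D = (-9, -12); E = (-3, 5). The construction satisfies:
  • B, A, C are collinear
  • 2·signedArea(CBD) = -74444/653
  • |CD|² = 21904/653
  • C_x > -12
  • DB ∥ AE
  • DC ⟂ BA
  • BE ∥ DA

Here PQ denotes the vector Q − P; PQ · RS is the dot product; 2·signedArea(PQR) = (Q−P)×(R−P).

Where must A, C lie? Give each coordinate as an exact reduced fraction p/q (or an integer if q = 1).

A = (-17, -10)
C = (-7801/653, -4580/653)

1. A_x = -17  [DB ∥ AE ∩ BE ∥ DA]
2. A_y = -10  [DB ∥ AE ∩ BE ∥ DA]
   → A = (-17, -10)
3. C_x = -7801/653  [B, A, C are collinear ∩ DC ⟂ BA]
4. C_y = -4580/653  [B, A, C are collinear ∩ DC ⟂ BA]
   → C = (-7801/653, -4580/653)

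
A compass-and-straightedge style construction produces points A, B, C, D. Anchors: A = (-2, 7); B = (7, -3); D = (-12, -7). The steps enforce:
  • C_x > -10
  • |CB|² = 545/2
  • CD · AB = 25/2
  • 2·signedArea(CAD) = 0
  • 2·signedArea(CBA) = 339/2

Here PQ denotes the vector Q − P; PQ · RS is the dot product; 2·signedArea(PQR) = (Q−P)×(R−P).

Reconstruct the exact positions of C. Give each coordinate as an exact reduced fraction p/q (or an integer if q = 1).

C = (-19/2, -7/2)

1. C_x = -19/2  [2·signedArea(CAD) = 0 ∩ CD · AB = 25/2]
2. C_y = -7/2  [2·signedArea(CAD) = 0 ∩ CD · AB = 25/2]
   → C = (-19/2, -7/2)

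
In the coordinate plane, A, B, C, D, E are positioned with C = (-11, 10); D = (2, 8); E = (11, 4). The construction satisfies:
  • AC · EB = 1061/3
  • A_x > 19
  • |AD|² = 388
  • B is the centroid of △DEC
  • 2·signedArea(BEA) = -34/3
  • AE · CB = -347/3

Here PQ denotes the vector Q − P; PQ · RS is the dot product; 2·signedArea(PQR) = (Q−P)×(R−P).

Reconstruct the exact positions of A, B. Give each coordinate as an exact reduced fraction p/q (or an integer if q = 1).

A = (20, 0)
B = (2/3, 22/3)

1. B_x = 2/3  [B is the centroid of △DEC]
2. B_y = 22/3  [B is the centroid of △DEC]
   → B = (2/3, 22/3)
3. A_x = 20  [AE · CB = -347/3 ∩ AC · EB = 1061/3]
4. A_y = 0  [AE · CB = -347/3 ∩ AC · EB = 1061/3]
   → A = (20, 0)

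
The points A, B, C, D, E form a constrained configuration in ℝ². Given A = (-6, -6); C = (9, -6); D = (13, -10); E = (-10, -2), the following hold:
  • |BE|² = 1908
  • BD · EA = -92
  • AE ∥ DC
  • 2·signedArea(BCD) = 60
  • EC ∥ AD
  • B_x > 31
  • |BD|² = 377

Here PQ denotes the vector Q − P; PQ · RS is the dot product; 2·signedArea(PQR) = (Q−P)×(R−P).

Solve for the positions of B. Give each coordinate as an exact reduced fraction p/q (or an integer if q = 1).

1. B_x = 32  [2·signedArea(BCD) = 60 ∩ BD · EA = -92]
2. B_y = -14  [2·signedArea(BCD) = 60 ∩ BD · EA = -92]
   → B = (32, -14)

B = (32, -14)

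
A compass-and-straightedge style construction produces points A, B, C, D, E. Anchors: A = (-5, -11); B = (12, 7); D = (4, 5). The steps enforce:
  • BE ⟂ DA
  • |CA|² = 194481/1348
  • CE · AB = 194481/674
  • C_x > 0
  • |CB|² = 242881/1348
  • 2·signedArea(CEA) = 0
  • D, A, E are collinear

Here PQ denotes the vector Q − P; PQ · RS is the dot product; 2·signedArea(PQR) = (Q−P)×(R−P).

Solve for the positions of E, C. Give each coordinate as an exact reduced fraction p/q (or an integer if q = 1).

1. E_x = 2284/337  [D, A, E are collinear ∩ BE ⟂ DA]
2. E_y = 3349/337  [D, A, E are collinear ∩ BE ⟂ DA]
   → E = (2284/337, 3349/337)
3. C_x = 599/674  [2·signedArea(CEA) = 0 ∩ CE · AB = 194481/674]
4. C_y = -179/337  [2·signedArea(CEA) = 0 ∩ CE · AB = 194481/674]
   → C = (599/674, -179/337)

C = (599/674, -179/337)
E = (2284/337, 3349/337)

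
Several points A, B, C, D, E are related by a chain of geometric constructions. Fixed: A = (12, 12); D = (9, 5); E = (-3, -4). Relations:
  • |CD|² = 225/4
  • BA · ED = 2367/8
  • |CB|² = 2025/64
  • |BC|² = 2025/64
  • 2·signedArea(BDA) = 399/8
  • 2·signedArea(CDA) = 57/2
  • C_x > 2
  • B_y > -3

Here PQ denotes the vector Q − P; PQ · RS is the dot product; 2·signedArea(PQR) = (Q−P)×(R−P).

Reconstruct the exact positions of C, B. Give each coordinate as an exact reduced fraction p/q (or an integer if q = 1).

B = (-3/2, -23/8)
C = (3, 1/2)

1. B_x = -3/2  [2·signedArea(BDA) = 399/8 ∩ BA · ED = 2367/8]
2. B_y = -23/8  [2·signedArea(BDA) = 399/8 ∩ BA · ED = 2367/8]
   → B = (-3/2, -23/8)
3. C_x = 3  [line -7·x + 3·y + 39/2 = 0 ∩ |BC|² = 2025/64]
4. C_y = 1/2  [line -7·x + 3·y + 39/2 = 0 ∩ |BC|² = 2025/64]
   → C = (3, 1/2)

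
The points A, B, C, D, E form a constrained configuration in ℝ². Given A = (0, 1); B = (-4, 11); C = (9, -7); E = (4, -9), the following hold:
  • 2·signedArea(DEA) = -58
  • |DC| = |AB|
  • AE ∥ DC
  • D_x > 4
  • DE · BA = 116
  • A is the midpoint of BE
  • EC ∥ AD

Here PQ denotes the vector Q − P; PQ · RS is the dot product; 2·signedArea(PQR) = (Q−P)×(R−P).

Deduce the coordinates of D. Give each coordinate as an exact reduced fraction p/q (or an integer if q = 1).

D = (5, 3)

1. D_x = 5  [AE ∥ DC ∩ EC ∥ AD]
2. D_y = 3  [AE ∥ DC ∩ EC ∥ AD]
   → D = (5, 3)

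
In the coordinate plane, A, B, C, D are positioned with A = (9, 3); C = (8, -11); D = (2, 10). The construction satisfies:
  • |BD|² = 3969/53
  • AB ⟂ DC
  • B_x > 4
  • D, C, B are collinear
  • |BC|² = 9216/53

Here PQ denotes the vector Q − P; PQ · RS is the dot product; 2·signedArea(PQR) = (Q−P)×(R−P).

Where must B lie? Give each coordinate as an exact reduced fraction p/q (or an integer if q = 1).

1. B_x = 232/53  [D, C, B are collinear ∩ AB ⟂ DC]
2. B_y = 89/53  [D, C, B are collinear ∩ AB ⟂ DC]
   → B = (232/53, 89/53)

B = (232/53, 89/53)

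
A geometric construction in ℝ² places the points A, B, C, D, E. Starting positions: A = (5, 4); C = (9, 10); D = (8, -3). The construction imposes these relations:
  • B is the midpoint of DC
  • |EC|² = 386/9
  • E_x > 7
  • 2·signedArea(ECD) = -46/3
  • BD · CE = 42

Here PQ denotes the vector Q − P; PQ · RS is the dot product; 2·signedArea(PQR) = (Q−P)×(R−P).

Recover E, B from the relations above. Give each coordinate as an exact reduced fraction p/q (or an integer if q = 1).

B = (17/2, 7/2)
E = (22/3, 11/3)

1. B_x = 17/2  [B is the midpoint of DC]
2. B_y = 7/2  [B is the midpoint of DC]
   → B = (17/2, 7/2)
3. E_x = 22/3  [2·signedArea(ECD) = -46/3 ∩ BD · CE = 42]
4. E_y = 11/3  [2·signedArea(ECD) = -46/3 ∩ BD · CE = 42]
   → E = (22/3, 11/3)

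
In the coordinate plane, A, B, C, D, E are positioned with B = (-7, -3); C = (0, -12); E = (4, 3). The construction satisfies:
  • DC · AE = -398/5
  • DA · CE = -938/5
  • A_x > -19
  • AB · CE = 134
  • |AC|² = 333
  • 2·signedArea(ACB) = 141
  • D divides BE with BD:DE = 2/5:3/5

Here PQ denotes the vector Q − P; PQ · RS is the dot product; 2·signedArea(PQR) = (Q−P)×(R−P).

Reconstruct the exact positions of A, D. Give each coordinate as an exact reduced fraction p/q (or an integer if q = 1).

1. A_x = -18  [2·signedArea(ACB) = 141 ∩ AB · CE = 134]
2. A_y = -9  [2·signedArea(ACB) = 141 ∩ AB · CE = 134]
   → A = (-18, -9)
3. D_x = -13/5  [D divides BE with BD:DE = 2/5:3/5]
4. D_y = -3/5  [D divides BE with BD:DE = 2/5:3/5]
   → D = (-13/5, -3/5)

A = (-18, -9)
D = (-13/5, -3/5)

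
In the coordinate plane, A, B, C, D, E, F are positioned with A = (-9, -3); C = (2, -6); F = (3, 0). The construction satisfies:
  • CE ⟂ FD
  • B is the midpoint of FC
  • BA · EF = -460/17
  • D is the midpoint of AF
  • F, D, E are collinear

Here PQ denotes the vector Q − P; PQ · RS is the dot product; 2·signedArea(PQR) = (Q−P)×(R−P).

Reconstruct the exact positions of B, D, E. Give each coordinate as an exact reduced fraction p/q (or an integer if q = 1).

B = (5/2, -3)
D = (-3, -3/2)
E = (11/17, -10/17)

1. B_x = 5/2  [B is the midpoint of FC]
2. B_y = -3  [B is the midpoint of FC]
   → B = (5/2, -3)
3. D_x = -3  [D is the midpoint of AF]
4. D_y = -3/2  [D is the midpoint of AF]
   → D = (-3, -3/2)
5. E_x = 11/17  [F, D, E are collinear ∩ CE ⟂ FD]
6. E_y = -10/17  [F, D, E are collinear ∩ CE ⟂ FD]
   → E = (11/17, -10/17)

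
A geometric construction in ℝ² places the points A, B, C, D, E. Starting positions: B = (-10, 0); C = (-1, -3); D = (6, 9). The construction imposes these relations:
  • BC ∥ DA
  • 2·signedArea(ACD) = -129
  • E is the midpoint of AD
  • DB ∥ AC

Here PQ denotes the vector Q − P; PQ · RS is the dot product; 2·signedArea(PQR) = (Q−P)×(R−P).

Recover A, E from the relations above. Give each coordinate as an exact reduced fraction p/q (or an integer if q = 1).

1. A_x = 15  [DB ∥ AC ∩ BC ∥ DA]
2. A_y = 6  [DB ∥ AC ∩ BC ∥ DA]
   → A = (15, 6)
3. E_x = 21/2  [E is the midpoint of AD]
4. E_y = 15/2  [E is the midpoint of AD]
   → E = (21/2, 15/2)

A = (15, 6)
E = (21/2, 15/2)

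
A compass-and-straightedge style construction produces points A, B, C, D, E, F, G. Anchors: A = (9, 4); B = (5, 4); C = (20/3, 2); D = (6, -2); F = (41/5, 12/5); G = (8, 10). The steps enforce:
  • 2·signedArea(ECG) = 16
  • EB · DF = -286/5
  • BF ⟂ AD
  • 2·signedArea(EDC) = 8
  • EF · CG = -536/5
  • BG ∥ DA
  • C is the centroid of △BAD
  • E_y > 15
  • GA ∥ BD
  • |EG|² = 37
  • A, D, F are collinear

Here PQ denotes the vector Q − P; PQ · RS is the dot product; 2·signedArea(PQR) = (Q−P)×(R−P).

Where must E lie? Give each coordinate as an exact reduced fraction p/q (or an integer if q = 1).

E = (7, 16)

1. E_x = 7  [2·signedArea(ECG) = 16 ∩ EF · CG = -536/5]
2. E_y = 16  [2·signedArea(ECG) = 16 ∩ EF · CG = -536/5]
   → E = (7, 16)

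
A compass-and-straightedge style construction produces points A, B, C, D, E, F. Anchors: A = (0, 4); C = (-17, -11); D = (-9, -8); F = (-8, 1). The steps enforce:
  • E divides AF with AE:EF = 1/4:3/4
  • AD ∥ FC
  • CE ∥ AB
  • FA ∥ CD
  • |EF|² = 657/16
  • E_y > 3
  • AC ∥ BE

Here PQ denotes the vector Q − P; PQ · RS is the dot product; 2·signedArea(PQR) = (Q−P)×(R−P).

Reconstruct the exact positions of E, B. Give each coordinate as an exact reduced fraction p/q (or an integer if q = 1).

1. E_x = -2  [E divides AF with AE:EF = 1/4:3/4]
2. E_y = 13/4  [E divides AF with AE:EF = 1/4:3/4]
   → E = (-2, 13/4)
3. B_x = 15  [AC ∥ BE ∩ CE ∥ AB]
4. B_y = 73/4  [AC ∥ BE ∩ CE ∥ AB]
   → B = (15, 73/4)

B = (15, 73/4)
E = (-2, 13/4)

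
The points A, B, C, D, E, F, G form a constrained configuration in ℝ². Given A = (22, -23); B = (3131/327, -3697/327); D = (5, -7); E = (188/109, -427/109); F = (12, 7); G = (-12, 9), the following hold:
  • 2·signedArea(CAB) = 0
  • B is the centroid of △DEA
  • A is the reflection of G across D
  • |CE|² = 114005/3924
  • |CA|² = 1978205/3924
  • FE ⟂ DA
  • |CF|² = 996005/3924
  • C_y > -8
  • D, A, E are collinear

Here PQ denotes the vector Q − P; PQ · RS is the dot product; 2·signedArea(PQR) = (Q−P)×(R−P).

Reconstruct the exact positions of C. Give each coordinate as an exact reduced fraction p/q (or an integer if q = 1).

C = (3695/654, -2489/327)

1. C_x = 3695/654  [line -3824/327·x + -4063/327·y + -3107/109 = 0 ∩ |CA|² = 1978205/3924]
2. C_y = -2489/327  [line -3824/327·x + -4063/327·y + -3107/109 = 0 ∩ |CA|² = 1978205/3924]
   → C = (3695/654, -2489/327)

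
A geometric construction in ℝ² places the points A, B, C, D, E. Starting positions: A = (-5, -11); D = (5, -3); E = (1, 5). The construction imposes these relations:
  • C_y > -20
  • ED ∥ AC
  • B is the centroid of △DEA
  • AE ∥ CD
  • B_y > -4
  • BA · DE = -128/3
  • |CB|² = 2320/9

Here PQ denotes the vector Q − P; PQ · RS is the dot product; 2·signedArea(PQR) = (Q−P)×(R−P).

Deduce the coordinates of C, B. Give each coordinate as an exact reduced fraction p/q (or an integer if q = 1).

1. C_x = -1  [AE ∥ CD ∩ ED ∥ AC]
2. C_y = -19  [AE ∥ CD ∩ ED ∥ AC]
   → C = (-1, -19)
3. B_x = 1/3  [B is the centroid of △DEA]
4. B_y = -3  [B is the centroid of △DEA]
   → B = (1/3, -3)

B = (1/3, -3)
C = (-1, -19)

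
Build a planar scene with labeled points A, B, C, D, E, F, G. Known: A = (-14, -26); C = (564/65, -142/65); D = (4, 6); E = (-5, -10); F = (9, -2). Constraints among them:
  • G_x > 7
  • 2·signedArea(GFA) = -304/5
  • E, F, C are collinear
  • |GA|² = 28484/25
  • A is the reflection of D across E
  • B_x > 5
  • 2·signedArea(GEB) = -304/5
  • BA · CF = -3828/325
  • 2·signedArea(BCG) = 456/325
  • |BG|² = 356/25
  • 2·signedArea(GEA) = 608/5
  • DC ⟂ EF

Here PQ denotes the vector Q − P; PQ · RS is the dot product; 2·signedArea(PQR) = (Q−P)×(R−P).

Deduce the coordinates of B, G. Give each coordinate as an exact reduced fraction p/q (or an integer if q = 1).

B = (6, 14/5)
G = (8, -2/5)

1. G_x = 8  [2·signedArea(GFA) = -304/5 ∩ 2·signedArea(GEA) = 608/5]
2. G_y = -2/5  [2·signedArea(GFA) = -304/5 ∩ 2·signedArea(GEA) = 608/5]
   → G = (8, -2/5)
3. B_x = 6  [BA · CF = -3828/325 ∩ 2·signedArea(GEB) = -304/5]
4. B_y = 14/5  [BA · CF = -3828/325 ∩ 2·signedArea(GEB) = -304/5]
   → B = (6, 14/5)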